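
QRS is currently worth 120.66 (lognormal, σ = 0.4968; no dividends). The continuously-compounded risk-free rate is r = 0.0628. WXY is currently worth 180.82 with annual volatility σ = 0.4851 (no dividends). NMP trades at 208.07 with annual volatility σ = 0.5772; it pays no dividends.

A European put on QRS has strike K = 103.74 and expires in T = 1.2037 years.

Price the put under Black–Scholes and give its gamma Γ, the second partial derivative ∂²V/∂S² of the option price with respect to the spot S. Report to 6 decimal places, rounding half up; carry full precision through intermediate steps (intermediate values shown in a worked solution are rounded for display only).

σ√T = 0.4968·√1.2037 = 0.545055
d₁ = (ln(S/K) + (r+σ²/2)T) / (σ√T) = (ln(120.66/103.74) + (0.0628+0.4968²/2)·1.2037) / 0.545055 = (0.151089 + 0.224135) / 0.545055 = 0.688414
d₂ = d₁ − σ√T = 0.688414 − 0.545055 = 0.143359
e^{−rT} = 0.927194
N(−d₁) = 0.245596,  N(−d₂) = 0.443003
Put price V = K·e^{−rT}·N(−d₂) − S·N(−d₁) = 42.611219 − 29.633608 = 12.977611
φ(d₁) = (1/√(2π))·e^{−d₁²/2} = 0.314775
Γ = φ(d₁) / (S·σ·√T) = 0.004786

price = 12.977611
Γ = 0.004786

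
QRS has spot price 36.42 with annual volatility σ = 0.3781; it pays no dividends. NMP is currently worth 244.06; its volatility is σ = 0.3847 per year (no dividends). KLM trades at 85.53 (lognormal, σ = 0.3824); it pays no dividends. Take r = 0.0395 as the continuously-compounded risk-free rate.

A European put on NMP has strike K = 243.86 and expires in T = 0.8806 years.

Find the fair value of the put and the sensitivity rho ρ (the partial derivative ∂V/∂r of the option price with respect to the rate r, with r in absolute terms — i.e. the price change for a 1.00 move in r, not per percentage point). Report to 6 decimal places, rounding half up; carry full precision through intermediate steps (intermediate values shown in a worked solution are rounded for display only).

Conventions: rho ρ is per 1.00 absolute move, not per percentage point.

price = 30.244915
ρ = -110.468135

σ√T = 0.3847·√0.8806 = 0.361004
d₁ = (ln(S/K) + (r+σ²/2)T) / (σ√T) = (ln(244.06/243.86) + (0.0395+0.3847²/2)·0.8806) / 0.361004 = (0.000820 + 0.099945) / 0.361004 = 0.279125
d₂ = d₁ − σ√T = 0.279125 − 0.361004 = -0.081878
e^{−rT} = 0.965814
N(−d₁) = 0.390074,  N(−d₂) = 0.532628
Put price V = K·e^{−rT}·N(−d₂) − S·N(−d₁) = 125.446439 − 95.201524 = 30.244915
ρ = −K·T·e^{−rT}·N(−d₂) = -110.468135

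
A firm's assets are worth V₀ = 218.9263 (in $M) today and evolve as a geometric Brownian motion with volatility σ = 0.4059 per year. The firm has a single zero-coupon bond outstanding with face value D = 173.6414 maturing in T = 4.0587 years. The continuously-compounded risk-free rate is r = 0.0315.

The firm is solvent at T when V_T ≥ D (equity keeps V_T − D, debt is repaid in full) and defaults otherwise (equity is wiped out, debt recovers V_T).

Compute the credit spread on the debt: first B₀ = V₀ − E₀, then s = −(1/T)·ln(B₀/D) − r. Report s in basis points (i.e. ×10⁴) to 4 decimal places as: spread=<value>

spread=561.9263

Equity is a call on the firm's assets struck at D = 173.6414:
d₁ = [ln(V₀/D) + (r + σ²/2)T] / (σ√T)
   = [ln(218.9263/173.6414) + (0.0315 + 0.5·0.4059²)·4.0587] / (0.4059·√4.0587)
   = [0.231743 + 0.462194] / 0.817735 = 0.848609
d₂ = d₁ − σ√T = 0.848609 − 0.817735 = 0.030874
N(d₁) = 0.801951,  N(d₂) = 0.512315,  e^(−rT) = 0.879986
E₀ = V₀·N(d₁) − D·e^(−rT)·N(d₂)
   = 218.9263·0.801951 − 173.6414·0.879986·0.512315 = 97.285287
B₀ = V₀ − E₀ = 218.9263 − 97.285287 = 121.641013
spread = −(1/T)·ln(B₀/D) − r = −(1/4.0587)·ln(121.641013/173.6414) − 0.0315 = 0.05619263
in basis points: 0.05619263 × 10⁴ = 561.9263 bp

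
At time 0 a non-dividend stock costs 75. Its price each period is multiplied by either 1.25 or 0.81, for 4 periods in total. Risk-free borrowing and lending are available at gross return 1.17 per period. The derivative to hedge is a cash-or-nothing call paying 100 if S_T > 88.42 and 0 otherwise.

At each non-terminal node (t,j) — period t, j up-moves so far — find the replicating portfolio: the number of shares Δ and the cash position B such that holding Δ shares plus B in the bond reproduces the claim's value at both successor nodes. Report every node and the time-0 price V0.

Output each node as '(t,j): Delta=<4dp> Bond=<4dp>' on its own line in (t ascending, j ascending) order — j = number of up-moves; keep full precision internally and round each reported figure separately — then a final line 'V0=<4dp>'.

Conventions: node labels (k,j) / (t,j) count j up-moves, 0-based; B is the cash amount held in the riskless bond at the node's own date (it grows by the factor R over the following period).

(0,0): Delta=0.6909 Bond=-6.6428
(1,0): Delta=1.8295 Bond=-76.9439
(1,1): Delta=0.5269 Bond=7.5994
(2,0): Delta=0.0000 Bond=0.0000
(2,1): Delta=2.0929 Bond=-110.0298
(2,2): Delta=0.3014 Bond=35.3182
(3,0): Delta=0.0000 Bond=0.0000
(3,1): Delta=0.0000 Bond=0.0000
(3,2): Delta=2.3943 Bond=-157.3427
(3,3): Delta=0.0000 Bond=85.4701
V0=45.1713

Since d<R<u, set p* = (R−d)/(u−d) = 0.8182; price each node as the discounted p*-expectation of its children.
Expiry values: V(4,0)=0.0000, V(4,1)=0.0000, V(4,2)=0.0000, V(4,3)=100.0000, V(4,4)=100.0000
  t=3,j=0: stock 39.8581 → up 49.8226 (V=0.0000), down 32.2850 (V=0.0000). Price 0.0000; hedge Δ=0.0000, bond B=0.0000.
  t=3,j=1: stock 61.5094 → up 76.8867 (V=0.0000), down 49.8226 (V=0.0000). Price 0.0000; hedge Δ=0.0000, bond B=0.0000.
  t=3,j=2: stock 94.9219 → up 118.6523 (V=100.0000), down 76.8867 (V=0.0000). Price 69.9301; hedge Δ=2.3943, bond B=-157.3427.
  t=3,j=3: stock 146.4844 → up 183.1055 (V=100.0000), down 118.6523 (V=100.0000). Price 85.4701; hedge Δ=0.0000, bond B=85.4701.
  t=2,j=0: stock 49.2075 → up 61.5094 (V=0.0000), down 39.8581 (V=0.0000). Price 0.0000; hedge Δ=0.0000, bond B=0.0000.
  t=2,j=1: stock 75.9375 → up 94.9219 (V=69.9301), down 61.5094 (V=0.0000). Price 48.9021; hedge Δ=2.0929, bond B=-110.0298.
  t=2,j=2: stock 117.1875 → up 146.4844 (V=85.4701), down 94.9219 (V=69.9301). Price 70.6364; hedge Δ=0.3014, bond B=35.3182.
  t=1,j=0: stock 60.7500 → up 75.9375 (V=48.9021), down 49.2075 (V=0.0000). Price 34.1973; hedge Δ=1.8295, bond B=-76.9439.
  t=1,j=1: stock 93.7500 → up 117.1875 (V=70.6364), down 75.9375 (V=48.9021). Price 56.9955; hedge Δ=0.5269, bond B=7.5994.
  t=0,j=0: stock 75.0000 → up 93.7500 (V=56.9955), down 60.7500 (V=34.1973). Price 45.1713; hedge Δ=0.6909, bond B=-6.6428.
As a check, the time-0 holding Δ(0,0)·S0 + B(0,0) comes to 45.1713 — exactly V0.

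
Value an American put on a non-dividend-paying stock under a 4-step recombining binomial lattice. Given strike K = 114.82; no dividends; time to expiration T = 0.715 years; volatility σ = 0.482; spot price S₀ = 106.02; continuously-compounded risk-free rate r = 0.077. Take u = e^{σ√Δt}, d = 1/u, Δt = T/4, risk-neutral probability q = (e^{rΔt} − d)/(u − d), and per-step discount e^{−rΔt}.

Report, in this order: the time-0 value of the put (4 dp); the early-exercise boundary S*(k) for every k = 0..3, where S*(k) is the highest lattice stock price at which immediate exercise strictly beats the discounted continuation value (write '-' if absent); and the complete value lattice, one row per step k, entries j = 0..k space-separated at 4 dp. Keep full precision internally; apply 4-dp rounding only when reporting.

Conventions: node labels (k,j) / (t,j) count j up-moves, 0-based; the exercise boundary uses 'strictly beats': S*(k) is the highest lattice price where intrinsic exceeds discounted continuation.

Δt=0.17875  u=1.22603  d=0.81564  q=0.48300  discount=0.98633
step 4 (expiry): payoffs max(K−S,0) = 67.8978 44.2885 8.8000 0.0000 0.0000
step 3: (k=3,j=0): S=57.5282, K−S=57.2918, hold=55.7222 ⇒ V=57.2918 exercise | (k=3,j=1): S=86.4740, K−S=28.3460, hold=26.7765 ⇒ V=28.3460 exercise | (k=3,j=2): S=129.9840, K−S=0.0000, hold=4.4874 ⇒ V=4.4874 continue | (k=3,j=3): S=195.3865, K−S=0.0000, hold=0.0000 ⇒ V=0.0000 continue  boundary S*=86.4740
step 2: (k=2,j=0): S=70.5315, K−S=44.2885, hold=42.7189 ⇒ V=44.2885 exercise | (k=2,j=1): S=106.0200, K−S=8.8000, hold=16.5924 ⇒ V=16.5924 continue | (k=2,j=2): S=159.3648, K−S=0.0000, hold=2.2883 ⇒ V=2.2883 continue  boundary S*=70.5315
step 1: (k=1,j=0): S=86.4740, K−S=28.3460, hold=30.4887 ⇒ V=30.4887 continue | (k=1,j=1): S=129.9840, K−S=0.0000, hold=9.5511 ⇒ V=9.5511 continue  boundary S*=-
step 0: (k=0,j=0): S=106.0200, K−S=8.8000, hold=20.0974 ⇒ V=20.0974 continue  boundary S*=-

price = 20.0974
boundary = - - 70.5315 86.4740
tree:
20.0974
30.4887 9.5511
44.2885 16.5924 2.2883
57.2918 28.3460 4.4874 0.0000
67.8978 44.2885 8.8000 0.0000 0.0000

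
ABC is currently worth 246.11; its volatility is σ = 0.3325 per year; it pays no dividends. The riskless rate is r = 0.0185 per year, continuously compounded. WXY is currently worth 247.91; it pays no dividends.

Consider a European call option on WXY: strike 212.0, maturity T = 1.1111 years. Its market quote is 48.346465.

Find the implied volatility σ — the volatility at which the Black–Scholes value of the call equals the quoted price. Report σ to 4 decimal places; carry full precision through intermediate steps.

sigma = 0.2394

At σ = 0.2394 the Black–Scholes value reproduces the quote:
σ√T = 0.2394·√1.1111 = 0.252348
d₁ = (ln(S/K) + (r+σ²/2)T) / (σ√T) = (ln(247.91/212.0) + (0.0185+0.2394²/2)·1.1111) / 0.252348 = (0.156480 + 0.052395) / 0.252348 = 0.827723
d₂ = d₁ − σ√T = 0.827723 − 0.252348 = 0.575375
e^{−rT} = 0.979654
N(d₁) = 0.796086,  N(d₂) = 0.717481
V = S·N(d₁) − K·e^{−rT}·N(d₂) = 197.357778 − 149.011313 = 48.346465 (equal to the quote); since ∂V/∂σ > 0 for all σ, the implied volatility is unique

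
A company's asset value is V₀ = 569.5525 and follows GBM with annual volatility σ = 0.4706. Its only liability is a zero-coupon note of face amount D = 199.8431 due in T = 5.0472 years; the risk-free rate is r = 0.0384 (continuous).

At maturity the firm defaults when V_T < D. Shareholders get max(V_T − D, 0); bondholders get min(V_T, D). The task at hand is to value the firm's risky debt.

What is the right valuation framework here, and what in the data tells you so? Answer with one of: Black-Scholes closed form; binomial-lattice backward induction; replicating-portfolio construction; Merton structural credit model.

framework: Merton structural credit model

Key observation: with the firm-asset dynamics (V₀ = 569.5525) and a single zero-coupon liability of face 199.8431 given, debt value, spread, and default probability all derive from the option view of the balance sheet.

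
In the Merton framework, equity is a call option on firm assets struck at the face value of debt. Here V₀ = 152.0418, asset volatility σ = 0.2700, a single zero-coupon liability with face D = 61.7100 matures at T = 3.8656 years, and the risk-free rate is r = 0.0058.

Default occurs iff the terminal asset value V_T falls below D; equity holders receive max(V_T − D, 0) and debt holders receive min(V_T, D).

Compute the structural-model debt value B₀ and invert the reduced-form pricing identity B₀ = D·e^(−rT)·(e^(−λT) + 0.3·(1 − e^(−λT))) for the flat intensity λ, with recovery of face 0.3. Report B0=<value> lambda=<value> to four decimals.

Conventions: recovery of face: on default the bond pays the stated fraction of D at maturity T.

Apply the equity-as-call identities (strike 61.7100, horizon 3.8656 years):
d₁ = [ln(V₀/D) + (r + σ²/2)T] / (σ√T)
   = [ln(152.0418/61.7100) + (0.0058 + 0.5·0.2700²)·3.8656] / (0.2700·√3.8656)
   = [0.901709 + 0.163322] / 0.530850 = 2.006273
d₂ = d₁ − σ√T = 2.006273 − 0.530850 = 1.475423
N(d₁) = 0.977586,  N(d₂) = 0.929951,  e^(−rT) = 0.977829
E₀ = V₀·N(d₁) − D·e^(−rT)·N(d₂)
   = 152.0418·0.977586 − 61.7100·0.977829·0.929951 = 92.519089
B₀ = V₀ − E₀ = 152.0418 − 92.519089 = 59.522711
e^(−λT) = (B₀·e^(rT)/D − 0.3)/(1 − 0.3) = (59.5227·1.022674/61.7100 − 0.3)/0.7 = 0.98060746
λ = −ln(0.98060746)/3.8656 = 0.005066

B0=59.5227 lambda=0.0051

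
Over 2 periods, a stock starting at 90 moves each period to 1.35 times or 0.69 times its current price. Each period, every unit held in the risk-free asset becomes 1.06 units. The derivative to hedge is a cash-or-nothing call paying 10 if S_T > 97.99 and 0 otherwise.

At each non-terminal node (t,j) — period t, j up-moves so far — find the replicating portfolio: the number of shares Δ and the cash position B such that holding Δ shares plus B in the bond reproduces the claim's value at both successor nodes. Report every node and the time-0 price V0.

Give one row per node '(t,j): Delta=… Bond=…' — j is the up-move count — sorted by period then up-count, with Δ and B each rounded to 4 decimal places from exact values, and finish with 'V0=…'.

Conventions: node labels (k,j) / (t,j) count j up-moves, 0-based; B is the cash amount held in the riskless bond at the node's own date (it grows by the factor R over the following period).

(0,0): Delta=0.0890 Bond=-5.2162
(1,0): Delta=0.0000 Bond=0.0000
(1,1): Delta=0.1247 Bond=-9.8628
V0=2.7971

Risk-neutral probability p* = (R−d)/(u−d) = (1.06−0.69)/(1.35−0.69) = 0.5606.
Expiry values: V(2,0)=0.0000, V(2,1)=0.0000, V(2,2)=10.0000
Node (1,0) S=62.1000: V=(p*·0.0000+(1−p*)·0.0000)/1.06=0.0000; Δ=(0.0000−0.0000)/(83.8350−42.8490)=0.0000; B=V−Δ·S=0.0000
Node (1,1) S=121.5000: V=(p*·10.0000+(1−p*)·0.0000)/1.06=5.2887; Δ=(10.0000−0.0000)/(164.0250−83.8350)=0.1247; B=V−Δ·S=-9.8628
Node (0,0) S=90.0000: V=(p*·5.2887+(1−p*)·0.0000)/1.06=2.7971; Δ=(5.2887−0.0000)/(121.5000−62.1000)=0.0890; B=V−Δ·S=-5.2162
Verification: the root portfolio costs Δ(0,0)·S0 + B(0,0) = 2.7971, matching V0.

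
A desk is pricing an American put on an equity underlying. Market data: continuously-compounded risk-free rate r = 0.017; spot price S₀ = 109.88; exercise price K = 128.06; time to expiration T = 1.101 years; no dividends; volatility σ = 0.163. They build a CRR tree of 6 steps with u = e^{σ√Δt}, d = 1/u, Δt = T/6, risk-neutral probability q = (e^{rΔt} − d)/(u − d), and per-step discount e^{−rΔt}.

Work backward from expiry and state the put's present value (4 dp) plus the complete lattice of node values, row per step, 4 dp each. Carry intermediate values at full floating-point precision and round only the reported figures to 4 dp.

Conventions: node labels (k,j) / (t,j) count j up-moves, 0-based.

price = 19.0725
tree:
19.0725
25.5905 12.7991
32.5013 18.5339 7.2550
38.9460 25.5905 11.7291 2.9127
44.9560 32.5013 18.1800 5.4762 0.4171
50.5608 38.9460 25.5905 10.2335 0.8451 0.0000
55.7875 44.9560 32.5013 18.1800 1.7124 0.0000 0.0000

Δt=0.18350, u=1.07232, d=0.93256, q=0.50491, disc=e^(-rΔt)=0.99689
k=6 terminal: V=max(K-S,0) → 55.7875 44.9560 32.5013 18.1800 1.7124 0.0000 0.0000
k=5: j=0 S=77.4992 intr=50.5608 cont=50.1619 V=50.5608[EX]; j=1 S=89.1140 intr=38.9460 cont=38.5471 V=38.9460[EX]; j=2 S=102.4695 intr=25.5905 cont=25.1917 V=25.5905[EX]; j=3 S=117.8265 intr=10.2335 cont=9.8347 V=10.2335[EX]; j=4 S=135.4851 intr=0.0000 cont=0.8451 V=0.8451[hold]; j=5 S=155.7901 intr=0.0000 cont=0.0000 V=0.0000[hold]
k=4: j=0 S=83.1040 intr=44.9560 cont=44.5572 V=44.9560[EX]; j=1 S=95.5587 intr=32.5013 cont=32.1025 V=32.5013[EX]; j=2 S=109.8800 intr=18.1800 cont=17.7811 V=18.1800[EX]; j=3 S=126.3476 intr=1.7124 cont=5.4762 V=5.4762[hold]; j=4 S=145.2833 intr=0.0000 cont=0.4171 V=0.4171[hold]
k=3: j=0 S=89.1140 intr=38.9460 cont=38.5471 V=38.9460[EX]; j=1 S=102.4695 intr=25.5905 cont=25.1917 V=25.5905[EX]; j=2 S=117.8265 intr=10.2335 cont=11.7291 V=11.7291[hold]; j=3 S=135.4851 intr=0.0000 cont=2.9127 V=2.9127[hold]
k=2: j=0 S=95.5587 intr=32.5013 cont=32.1025 V=32.5013[EX]; j=1 S=109.8800 intr=18.1800 cont=18.5339 V=18.5339[hold]; j=2 S=126.3476 intr=1.7124 cont=7.2550 V=7.2550[hold]
k=1: j=0 S=102.4695 intr=25.5905 cont=25.3698 V=25.5905[EX]; j=1 S=117.8265 intr=10.2335 cont=12.7991 V=12.7991[hold]
k=0: j=0 S=109.8800 intr=18.1800 cont=19.0725 V=19.0725[hold]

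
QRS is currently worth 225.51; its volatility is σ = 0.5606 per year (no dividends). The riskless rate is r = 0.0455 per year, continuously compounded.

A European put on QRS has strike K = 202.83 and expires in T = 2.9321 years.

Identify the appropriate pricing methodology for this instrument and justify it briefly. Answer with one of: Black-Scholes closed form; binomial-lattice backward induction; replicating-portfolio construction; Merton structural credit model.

framework: Black-Scholes closed form

Key observation: the strike-202.83 put on QRS is European-exercise on a continuously-modelled lognormal underlying, so its value is a single closed-form evaluation.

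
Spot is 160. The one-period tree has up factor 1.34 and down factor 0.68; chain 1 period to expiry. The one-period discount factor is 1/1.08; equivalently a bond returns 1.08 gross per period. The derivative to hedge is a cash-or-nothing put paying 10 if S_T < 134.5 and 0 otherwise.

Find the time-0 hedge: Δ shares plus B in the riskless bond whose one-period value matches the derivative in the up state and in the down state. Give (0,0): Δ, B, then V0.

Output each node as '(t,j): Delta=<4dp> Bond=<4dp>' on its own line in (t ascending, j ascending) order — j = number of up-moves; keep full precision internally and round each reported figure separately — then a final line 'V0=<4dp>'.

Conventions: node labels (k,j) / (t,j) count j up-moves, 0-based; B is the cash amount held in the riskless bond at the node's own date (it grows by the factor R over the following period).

(0,0): Delta=-0.0947 Bond=18.7991
V0=3.6476

No-arbitrage ⇒ martingale measure with p* = (R−d)/(u−d) = 0.6061.
At maturity the claim pays: V(1,0)=10.0000, V(1,1)=0.0000
(0,0): S=160.0000. Δ = (V_up−V_dn)/(S_up−S_dn) = (0.0000−10.0000)/(214.4000−108.8000) = -0.0947. V = [p*·0.0000 + (1−p*)·10.0000]/1.08 = 3.6476. B = V − Δ·S = 18.7991.
Check: Δ(0,0)·S0 + B(0,0) = 3.6476 = V0.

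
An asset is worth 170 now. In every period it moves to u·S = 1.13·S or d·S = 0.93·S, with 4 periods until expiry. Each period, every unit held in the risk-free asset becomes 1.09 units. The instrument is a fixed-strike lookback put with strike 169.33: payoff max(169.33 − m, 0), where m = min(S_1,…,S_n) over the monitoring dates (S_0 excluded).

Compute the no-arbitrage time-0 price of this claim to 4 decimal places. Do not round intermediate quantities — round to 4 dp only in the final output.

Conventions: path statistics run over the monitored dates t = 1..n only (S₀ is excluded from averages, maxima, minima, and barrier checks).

price = 2.1150

Under the martingale measure an up-move has probability p* = 0.8000; value the claim as the probability-weighted average of per-path payoffs, discounted 4 periods at R = 1.09.
Enumerate all 2^4 = 16 price paths (U = up ×1.13, D = down ×0.93); each path with k up-moves has probability p*^k·(1−p*)^(4−k).
DDDD: m=127.1688, payoff=42.1612, prob=0.001600
UDDD: m=154.5170, payoff=14.8130, prob=0.006400
DUDD: m=154.5170, payoff=14.8130, prob=0.006400
UUDD: m=187.7464, payoff=0.0000, prob=0.025600
DDUD: m=147.0330, payoff=22.2970, prob=0.006400
UDUD: m=178.6530, payoff=0.0000, prob=0.025600
DUUD: m=158.1000, payoff=11.2300, prob=0.025600
UUUD: m=192.1000, payoff=0.0000, prob=0.102400
DDDU: m=136.7407, payoff=32.5893, prob=0.006400
UDDU: m=166.1473, payoff=3.1827, prob=0.025600
DUDU: m=158.1000, payoff=11.2300, prob=0.025600
UUDU: m=192.1000, payoff=0.0000, prob=0.102400
DDUU: m=147.0330, payoff=22.2970, prob=0.025600
UDUU: m=178.6530, payoff=0.0000, prob=0.102400
DUUU: m=158.1000, payoff=11.2300, prob=0.102400
UUUU: m=192.1000, payoff=0.0000, prob=0.409600
Price = Σ prob·payoff / R^4 = 2.985545 / 1.411582 = 2.1150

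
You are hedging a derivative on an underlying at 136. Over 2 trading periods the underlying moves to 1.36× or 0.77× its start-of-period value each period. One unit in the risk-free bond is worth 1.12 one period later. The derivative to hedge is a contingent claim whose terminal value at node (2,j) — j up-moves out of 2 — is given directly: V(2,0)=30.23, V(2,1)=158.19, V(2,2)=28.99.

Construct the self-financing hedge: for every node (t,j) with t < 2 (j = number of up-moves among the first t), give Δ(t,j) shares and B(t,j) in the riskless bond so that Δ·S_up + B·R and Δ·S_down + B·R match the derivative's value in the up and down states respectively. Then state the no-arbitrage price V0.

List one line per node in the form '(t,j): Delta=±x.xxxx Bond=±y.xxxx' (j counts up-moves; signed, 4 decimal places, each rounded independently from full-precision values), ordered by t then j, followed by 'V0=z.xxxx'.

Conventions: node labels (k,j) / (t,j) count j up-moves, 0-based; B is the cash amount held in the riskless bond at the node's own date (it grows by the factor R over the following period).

The replicating-portfolio and risk-neutral prices coincide; use p* = (1.12−0.77)/(1.36−0.77) = 0.5932 for the latter.
Payoffs at expiry: V(2,0)=30.2300, V(2,1)=158.1900, V(2,2)=28.9900
  t=1,j=0: stock 104.7200 → up 142.4192 (V=158.1900), down 80.6344 (V=30.2300). Price 94.7665; hedge Δ=2.0711, bond B=-122.1149.
  t=1,j=1: stock 184.9600 → up 251.5456 (V=28.9900), down 142.4192 (V=158.1900). Price 72.8089; hedge Δ=-1.1839, bond B=291.7919.
  t=0,j=0: stock 136.0000 → up 184.9600 (V=72.8089), down 104.7200 (V=94.7665). Price 72.9828; hedge Δ=-0.2736, bond B=110.1992.
As a check, the time-0 holding Δ(0,0)·S0 + B(0,0) comes to 72.9828 — exactly V0.

(0,0): Delta=-0.2736 Bond=110.1992
(1,0): Delta=2.0711 Bond=-122.1149
(1,1): Delta=-1.1839 Bond=291.7919
V0=72.9828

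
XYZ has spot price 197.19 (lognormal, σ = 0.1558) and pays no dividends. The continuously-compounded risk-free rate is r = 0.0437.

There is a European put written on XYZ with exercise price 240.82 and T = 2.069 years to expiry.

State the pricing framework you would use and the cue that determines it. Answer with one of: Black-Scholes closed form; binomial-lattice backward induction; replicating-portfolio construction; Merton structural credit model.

framework: Black-Scholes closed form

Key observation: the strike-240.82 put on XYZ is European-exercise on a continuously-modelled lognormal underlying, so its value is a single closed-form evaluation.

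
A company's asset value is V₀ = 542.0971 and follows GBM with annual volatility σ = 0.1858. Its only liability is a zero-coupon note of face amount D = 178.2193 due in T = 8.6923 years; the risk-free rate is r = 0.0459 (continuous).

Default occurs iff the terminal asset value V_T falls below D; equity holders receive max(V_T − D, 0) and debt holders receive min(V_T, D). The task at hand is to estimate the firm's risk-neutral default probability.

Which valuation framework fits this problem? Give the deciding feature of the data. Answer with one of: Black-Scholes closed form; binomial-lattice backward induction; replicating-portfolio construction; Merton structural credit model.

framework: Merton structural credit model

Key observation: the asked-for credit quantity lives on the firm's capital structure — asset value, asset volatility, debt face 178.2193 — which is the structural model's domain.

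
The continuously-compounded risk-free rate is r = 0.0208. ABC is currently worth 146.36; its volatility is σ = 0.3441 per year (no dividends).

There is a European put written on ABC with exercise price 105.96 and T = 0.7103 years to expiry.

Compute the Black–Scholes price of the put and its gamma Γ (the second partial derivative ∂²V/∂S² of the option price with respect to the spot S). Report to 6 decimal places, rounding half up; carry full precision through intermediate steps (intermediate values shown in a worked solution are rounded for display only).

σ√T = 0.3441·√0.7103 = 0.290005
d₁ = (ln(S/K) + (r+σ²/2)T) / (σ√T) = (ln(146.36/105.96) + (0.0208+0.3441²/2)·0.7103) / 0.290005 = (0.323008 + 0.056826) / 0.290005 = 1.309747
d₂ = d₁ − σ√T = 1.309747 − 0.290005 = 1.019742
e^{−rT} = 0.985334
N(−d₁) = 0.095141,  N(−d₂) = 0.153925
Put price V = K·e^{−rT}·N(−d₂) − S·N(−d₁) = 16.070733 − 13.924785 = 2.145948
φ(d₁) = (1/√(2π))·e^{−d₁²/2} = 0.169203
Γ = φ(d₁) / (S·σ·√T) = 0.003986

price = 2.145948
Γ = 0.003986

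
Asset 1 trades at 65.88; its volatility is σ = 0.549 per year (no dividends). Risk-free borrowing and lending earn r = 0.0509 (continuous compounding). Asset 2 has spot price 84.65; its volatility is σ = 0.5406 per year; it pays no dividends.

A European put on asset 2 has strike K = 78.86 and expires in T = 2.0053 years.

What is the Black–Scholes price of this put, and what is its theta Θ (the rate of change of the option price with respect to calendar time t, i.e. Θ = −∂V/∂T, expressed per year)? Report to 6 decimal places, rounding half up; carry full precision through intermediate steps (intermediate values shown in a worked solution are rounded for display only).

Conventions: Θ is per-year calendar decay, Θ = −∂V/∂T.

σ√T = 0.5406·√2.0053 = 0.765536
d₁ = (ln(S/K) + (r+σ²/2)T) / (σ√T) = (ln(84.65/78.86) + (0.0509+0.5406²/2)·2.0053) / 0.765536 = (0.070851 + 0.395093) / 0.765536 = 0.608650
d₂ = d₁ − σ√T = 0.608650 − 0.765536 = -0.156886
e^{−rT} = 0.902967
N(−d₁) = 0.271378,  N(−d₂) = 0.562333
Put price V = K·e^{−rT}·N(−d₂) − S·N(−d₁) = 40.042557 − 22.972168 = 17.070389
φ(d₁) = (1/√(2π))·e^{−d₁²/2} = 0.331487
Θ = −S·φ(d₁)·σ/(2√T) + r·K·e^{−rT}·N(−d₂) = −5.356118 + 2.038166 = -3.317952

price = 17.070389
Θ = -3.317952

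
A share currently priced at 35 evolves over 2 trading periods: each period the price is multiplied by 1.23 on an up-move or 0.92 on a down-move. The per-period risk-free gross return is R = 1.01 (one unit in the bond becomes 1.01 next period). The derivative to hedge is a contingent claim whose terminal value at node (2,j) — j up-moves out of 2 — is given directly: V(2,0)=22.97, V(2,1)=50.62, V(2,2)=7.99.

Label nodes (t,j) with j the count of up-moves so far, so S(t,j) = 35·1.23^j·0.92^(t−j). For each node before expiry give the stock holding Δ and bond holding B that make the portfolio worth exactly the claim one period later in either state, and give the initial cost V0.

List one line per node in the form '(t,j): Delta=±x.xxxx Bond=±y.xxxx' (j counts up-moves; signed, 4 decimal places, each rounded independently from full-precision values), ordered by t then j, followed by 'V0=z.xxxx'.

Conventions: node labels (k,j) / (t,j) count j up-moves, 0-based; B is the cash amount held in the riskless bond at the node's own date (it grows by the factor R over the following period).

No-arbitrage ⇒ martingale measure with p* = (R−d)/(u−d) = 0.2903.
Expiry values: V(2,0)=22.9700, V(2,1)=50.6200, V(2,2)=7.9900
Node (1,0) S=32.2000: V=(p*·50.6200+(1−p*)·22.9700)/1.01=30.6905; Δ=(50.6200−22.9700)/(39.6060−29.6240)=2.7700; B=V−Δ·S=-58.5030
Node (1,1) S=43.0500: V=(p*·7.9900+(1−p*)·50.6200)/1.01=37.8649; Δ=(7.9900−50.6200)/(52.9515−39.6060)=-3.1943; B=V−Δ·S=175.3810
Node (0,0) S=35.0000: V=(p*·37.8649+(1−p*)·30.6905)/1.01=32.4489; Δ=(37.8649−30.6905)/(43.0500−32.2000)=0.6612; B=V−Δ·S=9.3057
Sanity check at the root: Δ(0,0)·S0 + B(0,0) reproduces V0 = 32.4489.

(0,0): Delta=0.6612 Bond=9.3057
(1,0): Delta=2.7700 Bond=-58.5030
(1,1): Delta=-3.1943 Bond=175.3810
V0=32.4489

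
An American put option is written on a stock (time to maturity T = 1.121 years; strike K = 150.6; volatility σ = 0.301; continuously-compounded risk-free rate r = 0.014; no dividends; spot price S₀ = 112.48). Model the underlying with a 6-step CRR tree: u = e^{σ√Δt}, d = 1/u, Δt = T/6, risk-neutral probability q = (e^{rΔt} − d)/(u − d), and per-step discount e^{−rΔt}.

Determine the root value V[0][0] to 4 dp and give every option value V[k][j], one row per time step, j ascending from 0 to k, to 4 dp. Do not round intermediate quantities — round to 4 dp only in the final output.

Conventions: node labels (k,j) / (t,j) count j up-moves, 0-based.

Δt=0.18683, u=1.13895, d=0.87800, q=0.47756, disc=e^(-rΔt)=0.99739
k=6 terminal: V=max(K-S,0) → 99.0709 83.7564 63.8903 38.1200 4.6907 0.0000 0.0000
k=5: j=0 S=58.6889 intr=91.9111 cont=91.5177 V=91.9111[EX]; j=1 S=76.1314 intr=74.4686 cont=74.0752 V=74.4686[EX]; j=2 S=98.7578 intr=51.8422 cont=51.4488 V=51.8422[EX]; j=3 S=128.1089 intr=22.4911 cont=22.0977 V=22.4911[EX]; j=4 S=166.1831 intr=0.0000 cont=2.4442 V=2.4442[hold]; j=5 S=215.5731 intr=0.0000 cont=0.0000 V=0.0000[hold]
k=4: j=0 S=66.8436 intr=83.7564 cont=83.3630 V=83.7564[EX]; j=1 S=86.7097 intr=63.8903 cont=63.4969 V=63.8903[EX]; j=2 S=112.4800 intr=38.1200 cont=37.7266 V=38.1200[EX]; j=3 S=145.9093 intr=4.6907 cont=12.8839 V=12.8839[hold]; j=4 S=189.2739 intr=0.0000 cont=1.2736 V=1.2736[hold]
k=3: j=0 S=76.1314 intr=74.4686 cont=74.0752 V=74.4686[EX]; j=1 S=98.7578 intr=51.8422 cont=51.4488 V=51.8422[EX]; j=2 S=128.1089 intr=22.4911 cont=26.0002 V=26.0002[hold]; j=3 S=166.1831 intr=0.0000 cont=7.3201 V=7.3201[hold]
k=2: j=0 S=86.7097 intr=63.8903 cont=63.4969 V=63.8903[EX]; j=1 S=112.4800 intr=38.1200 cont=39.3980 V=39.3980[hold]; j=2 S=145.9093 intr=4.6907 cont=17.0348 V=17.0348[hold]
k=1: j=0 S=98.7578 intr=51.8422 cont=52.0575 V=52.0575[hold]; j=1 S=128.1089 intr=22.4911 cont=28.6433 V=28.6433[hold]
k=0: j=0 S=112.4800 intr=38.1200 cont=40.7691 V=40.7691[hold]

price = 40.7691
tree:
40.7691
52.0575 28.6433
63.8903 39.3980 17.0348
74.4686 51.8422 26.0002 7.3201
83.7564 63.8903 38.1200 12.8839 1.2736
91.9111 74.4686 51.8422 22.4911 2.4442 0.0000
99.0709 83.7564 63.8903 38.1200 4.6907 0.0000 0.0000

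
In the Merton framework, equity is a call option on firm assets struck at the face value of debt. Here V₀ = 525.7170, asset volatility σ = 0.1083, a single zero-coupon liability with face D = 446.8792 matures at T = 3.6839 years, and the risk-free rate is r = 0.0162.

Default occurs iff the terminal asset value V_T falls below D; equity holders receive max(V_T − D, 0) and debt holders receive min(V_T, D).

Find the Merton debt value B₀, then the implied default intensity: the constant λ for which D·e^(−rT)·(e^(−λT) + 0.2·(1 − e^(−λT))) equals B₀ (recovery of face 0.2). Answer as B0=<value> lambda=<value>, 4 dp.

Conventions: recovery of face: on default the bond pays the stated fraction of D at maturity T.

B0=413.8794 lambda=0.0058

With assets at 525.7170 and a single debt payment of 446.8792 at 3.6839 years:
d₁ = [ln(V₀/D) + (r + σ²/2)T] / (σ√T)
   = [ln(525.7170/446.8792) + (0.0162 + 0.5·0.1083²)·3.6839] / (0.1083·√3.6839)
   = [0.162475 + 0.081283] / 0.207865 = 1.172672
d₂ = d₁ − σ√T = 1.172672 − 0.207865 = 0.964806
N(d₁) = 0.879536,  N(d₂) = 0.832679,  e^(−rT) = 0.942067
E₀ = V₀·N(d₁) − D·e^(−rT)·N(d₂)
   = 525.7170·0.879536 − 446.8792·0.942067·0.832679 = 111.837587
B₀ = V₀ − E₀ = 525.7170 − 111.837587 = 413.879413
e^(−λT) = (B₀·e^(rT)/D − 0.2)/(1 − 0.2) = (413.8794·1.061496/446.8792 − 0.2)/0.8 = 0.97888720
λ = −ln(0.97888720)/3.6839 = 0.005792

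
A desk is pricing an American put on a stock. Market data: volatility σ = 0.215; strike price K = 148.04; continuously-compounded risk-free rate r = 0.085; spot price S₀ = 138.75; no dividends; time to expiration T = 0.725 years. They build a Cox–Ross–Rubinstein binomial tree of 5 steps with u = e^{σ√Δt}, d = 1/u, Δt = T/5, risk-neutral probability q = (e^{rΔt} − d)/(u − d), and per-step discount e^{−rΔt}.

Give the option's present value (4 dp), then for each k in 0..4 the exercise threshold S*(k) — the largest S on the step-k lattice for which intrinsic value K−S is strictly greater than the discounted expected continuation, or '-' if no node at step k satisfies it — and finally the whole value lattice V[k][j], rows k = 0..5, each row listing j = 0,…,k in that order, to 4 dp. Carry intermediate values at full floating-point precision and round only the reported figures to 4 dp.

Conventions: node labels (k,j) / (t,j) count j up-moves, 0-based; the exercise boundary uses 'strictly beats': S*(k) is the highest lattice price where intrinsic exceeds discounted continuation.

price = 12.0902
boundary = - 127.8432 117.7937 127.8432 138.7500
tree:
12.0902
20.1968 5.8655
30.2463 11.1119 1.7933
39.5058 20.1968 4.0816 0.0000
48.0375 30.2463 9.2900 0.0000 0.0000
55.8985 39.5058 20.1968 0.0000 0.0000 0.0000

params: Δt=0.14500 u=1.08531 d=0.92139 q=0.55520 e^(-rΔt)=0.98775
t_5 payoffs: 55.8985 39.5058 20.1968 0.0000 0.0000 0.0000
t_4: node(4,0) S=100.0025 payoff=48.0375 vs cont=46.2241 → 48.0375 [stop]  node(4,1) S=117.7937 payoff=30.2463 vs cont=28.4329 → 30.2463 [stop]  node(4,2) S=138.7500 payoff=9.2900 vs cont=8.8736 → 9.2900 [stop]  node(4,3) S=163.4346 payoff=0.0000 vs cont=0.0000 → 0.0000 [wait]  node(4,4) S=192.5107 payoff=0.0000 vs cont=0.0000 → 0.0000 [wait]  ⇒ S*(4)=138.7500
t_3: node(3,0) S=108.5342 payoff=39.5058 vs cont=37.6924 → 39.5058 [stop]  node(3,1) S=127.8432 payoff=20.1968 vs cont=18.3834 → 20.1968 [stop]  node(3,2) S=150.5873 payoff=0.0000 vs cont=4.0816 → 4.0816 [wait]  node(3,3) S=177.3779 payoff=0.0000 vs cont=0.0000 → 0.0000 [wait]  ⇒ S*(3)=127.8432
t_2: node(2,0) S=117.7937 payoff=30.2463 vs cont=28.4329 → 30.2463 [stop]  node(2,1) S=138.7500 payoff=9.2900 vs cont=11.1119 → 11.1119 [wait]  node(2,2) S=163.4346 payoff=0.0000 vs cont=1.7933 → 1.7933 [wait]  ⇒ S*(2)=117.7937
t_1: node(1,0) S=127.8432 payoff=20.1968 vs cont=19.3826 → 20.1968 [stop]  node(1,1) S=150.5873 payoff=0.0000 vs cont=5.8655 → 5.8655 [wait]  ⇒ S*(1)=127.8432
t_0: node(0,0) S=138.7500 payoff=9.2900 vs cont=12.0902 → 12.0902 [wait]  ⇒ S*(0)=-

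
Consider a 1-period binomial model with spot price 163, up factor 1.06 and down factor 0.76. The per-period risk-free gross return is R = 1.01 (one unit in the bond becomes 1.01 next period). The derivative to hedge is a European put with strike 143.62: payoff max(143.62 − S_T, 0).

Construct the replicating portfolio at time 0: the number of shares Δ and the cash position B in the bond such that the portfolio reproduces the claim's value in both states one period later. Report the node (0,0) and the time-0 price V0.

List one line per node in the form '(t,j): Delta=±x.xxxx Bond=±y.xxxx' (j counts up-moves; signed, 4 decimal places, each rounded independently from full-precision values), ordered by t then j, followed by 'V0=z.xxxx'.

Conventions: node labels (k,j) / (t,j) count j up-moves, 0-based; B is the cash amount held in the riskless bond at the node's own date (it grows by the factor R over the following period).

No-arbitrage ⇒ martingale measure with p* = (R−d)/(u−d) = 0.8333.
Payoffs at expiry: V(1,0)=19.7400, V(1,1)=0.0000
(0,0): S=163.0000. Δ = (V_up−V_dn)/(S_up−S_dn) = (0.0000−19.7400)/(172.7800−123.8800) = -0.4037. V = [p*·0.0000 + (1−p*)·19.7400]/1.01 = 3.2574. B = V − Δ·S = 69.0574.
Sanity check at the root: Δ(0,0)·S0 + B(0,0) reproduces V0 = 3.2574.

(0,0): Delta=-0.4037 Bond=69.0574
V0=3.2574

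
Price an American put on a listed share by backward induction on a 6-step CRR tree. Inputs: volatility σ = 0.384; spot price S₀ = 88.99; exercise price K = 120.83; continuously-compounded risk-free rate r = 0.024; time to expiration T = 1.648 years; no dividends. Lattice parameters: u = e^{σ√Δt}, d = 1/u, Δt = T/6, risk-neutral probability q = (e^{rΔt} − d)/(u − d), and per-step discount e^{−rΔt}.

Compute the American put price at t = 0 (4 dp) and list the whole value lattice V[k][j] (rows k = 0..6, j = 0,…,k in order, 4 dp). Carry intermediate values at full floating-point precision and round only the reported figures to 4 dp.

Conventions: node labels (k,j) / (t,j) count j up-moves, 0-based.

price = 37.6806
tree:
37.6806
49.0044 25.2484
61.3271 35.5888 13.7656
72.1739 48.0621 21.8106 4.7487
81.0435 61.3271 33.3078 8.9545 0.0000
88.2963 72.1739 48.0621 16.8852 0.0000 0.0000
94.2269 81.0435 61.3271 31.8400 0.0000 0.0000 0.0000

params: Δt=0.27467 u=1.22293 d=0.81771 q=0.46618 e^(-rΔt)=0.99343
t_6 payoffs: 94.2269 81.0435 61.3271 31.8400 0.0000 0.0000 0.0000
k=5: node(5,0) S=32.5337 payoff=88.2963 vs cont=87.5024 → 88.2963 [stop]  node(5,1) S=48.6561 payoff=72.1739 vs cont=71.3800 → 72.1739 [stop]  node(5,2) S=72.7679 payoff=48.0621 vs cont=47.2682 → 48.0621 [stop]  node(5,3) S=108.8285 payoff=12.0015 vs cont=16.8852 → 16.8852 [wait]  node(5,4) S=162.7592 payoff=0.0000 vs cont=0.0000 → 0.0000 [wait]  node(5,5) S=243.4156 payoff=0.0000 vs cont=0.0000 → 0.0000 [wait]
k=4: node(4,0) S=39.7865 payoff=81.0435 vs cont=80.2496 → 81.0435 [stop]  node(4,1) S=59.5029 payoff=61.3271 vs cont=60.5332 → 61.3271 [stop]  node(4,2) S=88.9900 payoff=31.8400 vs cont=33.3078 → 33.3078 [wait]  node(4,3) S=133.0896 payoff=0.0000 vs cont=8.9545 → 8.9545 [wait]  node(4,4) S=199.0430 payoff=0.0000 vs cont=0.0000 → 0.0000 [wait]
k=3: node(3,0) S=48.6561 payoff=72.1739 vs cont=71.3800 → 72.1739 [stop]  node(3,1) S=72.7679 payoff=48.0621 vs cont=47.9480 → 48.0621 [stop]  node(3,2) S=108.8285 payoff=12.0015 vs cont=21.8106 → 21.8106 [wait]  node(3,3) S=162.7592 payoff=0.0000 vs cont=4.7487 → 4.7487 [wait]
k=2: node(2,0) S=59.5029 payoff=61.3271 vs cont=60.5332 → 61.3271 [stop]  node(2,1) S=88.9900 payoff=31.8400 vs cont=35.5888 → 35.5888 [wait]  node(2,2) S=133.0896 payoff=0.0000 vs cont=13.7656 → 13.7656 [wait]
k=1: node(1,0) S=72.7679 payoff=48.0621 vs cont=49.0044 → 49.0044 [wait]  node(1,1) S=108.8285 payoff=12.0015 vs cont=25.2484 → 25.2484 [wait]
k=0: node(0,0) S=88.9900 payoff=31.8400 vs cont=37.6806 → 37.6806 [wait]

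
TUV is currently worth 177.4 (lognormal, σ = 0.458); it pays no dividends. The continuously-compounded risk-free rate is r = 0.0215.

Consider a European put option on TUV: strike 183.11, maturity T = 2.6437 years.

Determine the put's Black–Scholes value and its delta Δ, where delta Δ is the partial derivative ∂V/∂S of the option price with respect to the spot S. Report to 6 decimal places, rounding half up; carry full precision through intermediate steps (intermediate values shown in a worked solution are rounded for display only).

σ√T = 0.458·√2.6437 = 0.744683
d₁ = (ln(S/K) + (r+σ²/2)T) / (σ√T) = (ln(177.4/183.11) + (0.0215+0.458²/2)·2.6437) / 0.744683 = (-0.031680 + 0.334116) / 0.744683 = 0.406127
d₂ = d₁ − σ√T = 0.406127 − 0.744683 = -0.338556
e^{−rT} = 0.944746
N(−d₁) = 0.342325,  N(−d₂) = 0.632528
Put price V = K·e^{−rT}·N(−d₂) − S·N(−d₁) = 109.422502 − 60.728380 = 48.694122
Δ = −N(−d₁) = -0.342325

price = 48.694122
Δ = -0.342325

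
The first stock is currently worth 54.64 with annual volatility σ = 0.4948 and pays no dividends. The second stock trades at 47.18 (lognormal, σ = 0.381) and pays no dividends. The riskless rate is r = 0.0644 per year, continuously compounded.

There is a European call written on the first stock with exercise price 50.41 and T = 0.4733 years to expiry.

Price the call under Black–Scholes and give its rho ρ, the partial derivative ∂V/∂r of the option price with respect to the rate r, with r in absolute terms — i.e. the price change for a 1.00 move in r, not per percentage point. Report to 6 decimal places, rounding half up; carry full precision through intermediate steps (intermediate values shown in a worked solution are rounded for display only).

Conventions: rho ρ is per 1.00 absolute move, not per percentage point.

σ√T = 0.4948·√0.4733 = 0.340407
d₁ = (ln(S/K) + (r+σ²/2)T) / (σ√T) = (ln(54.64/50.41) + (0.0644+0.4948²/2)·0.4733) / 0.340407 = (0.080577 + 0.088419) / 0.340407 = 0.496452
d₂ = d₁ − σ√T = 0.496452 − 0.340407 = 0.156045
e^{−rT} = 0.969979
N(d₁) = 0.690212,  N(d₂) = 0.562001
Call price V = S·N(d₁) − K·e^{−rT}·N(d₂) = 37.713194 − 27.479987 = 10.233206
ρ = K·T·e^{−rT}·N(d₂) = 13.006278

price = 10.233206
ρ = 13.006278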